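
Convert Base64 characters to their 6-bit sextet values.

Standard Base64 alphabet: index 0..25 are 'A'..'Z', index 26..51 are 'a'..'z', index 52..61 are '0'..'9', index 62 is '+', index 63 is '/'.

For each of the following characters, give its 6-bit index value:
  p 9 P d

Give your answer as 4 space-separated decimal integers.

Answer: 41 61 15 29

Derivation:
'p': a..z range, 26 + ord('p') − ord('a') = 41
'9': 0..9 range, 52 + ord('9') − ord('0') = 61
'P': A..Z range, ord('P') − ord('A') = 15
'd': a..z range, 26 + ord('d') − ord('a') = 29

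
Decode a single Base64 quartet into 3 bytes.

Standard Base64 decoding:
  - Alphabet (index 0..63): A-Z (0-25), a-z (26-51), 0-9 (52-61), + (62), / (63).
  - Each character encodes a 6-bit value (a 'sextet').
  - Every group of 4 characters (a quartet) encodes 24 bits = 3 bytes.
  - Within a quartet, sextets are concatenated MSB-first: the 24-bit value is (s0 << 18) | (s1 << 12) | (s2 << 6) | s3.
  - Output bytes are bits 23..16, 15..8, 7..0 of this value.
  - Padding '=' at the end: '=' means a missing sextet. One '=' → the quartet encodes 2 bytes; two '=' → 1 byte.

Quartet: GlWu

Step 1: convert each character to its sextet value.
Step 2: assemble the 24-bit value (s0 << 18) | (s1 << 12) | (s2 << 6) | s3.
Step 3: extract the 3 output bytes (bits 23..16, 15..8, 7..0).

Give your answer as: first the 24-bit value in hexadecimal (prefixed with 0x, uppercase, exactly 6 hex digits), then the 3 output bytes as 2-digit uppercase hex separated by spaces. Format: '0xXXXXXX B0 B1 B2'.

Sextets: G=6, l=37, W=22, u=46
24-bit: (6<<18) | (37<<12) | (22<<6) | 46
      = 0x180000 | 0x025000 | 0x000580 | 0x00002E
      = 0x1A55AE
Bytes: (v>>16)&0xFF=1A, (v>>8)&0xFF=55, v&0xFF=AE

Answer: 0x1A55AE 1A 55 AE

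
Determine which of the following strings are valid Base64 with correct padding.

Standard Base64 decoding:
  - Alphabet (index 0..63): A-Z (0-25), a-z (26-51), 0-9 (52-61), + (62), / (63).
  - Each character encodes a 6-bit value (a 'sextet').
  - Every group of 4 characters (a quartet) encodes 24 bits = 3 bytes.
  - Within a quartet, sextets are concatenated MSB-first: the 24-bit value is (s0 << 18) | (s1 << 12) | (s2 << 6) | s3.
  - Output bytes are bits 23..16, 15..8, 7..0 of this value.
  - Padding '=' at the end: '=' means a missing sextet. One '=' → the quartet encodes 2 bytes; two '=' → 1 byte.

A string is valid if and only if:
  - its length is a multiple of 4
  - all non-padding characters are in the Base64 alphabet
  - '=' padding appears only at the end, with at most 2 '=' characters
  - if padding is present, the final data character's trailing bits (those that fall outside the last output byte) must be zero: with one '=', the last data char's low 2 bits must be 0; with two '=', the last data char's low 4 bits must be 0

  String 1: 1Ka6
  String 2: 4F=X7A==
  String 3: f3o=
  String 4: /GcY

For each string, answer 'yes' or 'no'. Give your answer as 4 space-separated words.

Answer: yes no yes yes

Derivation:
String 1: '1Ka6' → valid
String 2: '4F=X7A==' → invalid (bad char(s): ['=']; '=' in middle)
String 3: 'f3o=' → valid
String 4: '/GcY' → valid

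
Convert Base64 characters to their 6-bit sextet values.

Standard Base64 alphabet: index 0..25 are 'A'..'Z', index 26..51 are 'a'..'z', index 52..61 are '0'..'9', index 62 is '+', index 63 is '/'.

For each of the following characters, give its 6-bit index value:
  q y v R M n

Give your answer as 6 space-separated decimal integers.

'q': a..z range, 26 + ord('q') − ord('a') = 42
'y': a..z range, 26 + ord('y') − ord('a') = 50
'v': a..z range, 26 + ord('v') − ord('a') = 47
'R': A..Z range, ord('R') − ord('A') = 17
'M': A..Z range, ord('M') − ord('A') = 12
'n': a..z range, 26 + ord('n') − ord('a') = 39

Answer: 42 50 47 17 12 39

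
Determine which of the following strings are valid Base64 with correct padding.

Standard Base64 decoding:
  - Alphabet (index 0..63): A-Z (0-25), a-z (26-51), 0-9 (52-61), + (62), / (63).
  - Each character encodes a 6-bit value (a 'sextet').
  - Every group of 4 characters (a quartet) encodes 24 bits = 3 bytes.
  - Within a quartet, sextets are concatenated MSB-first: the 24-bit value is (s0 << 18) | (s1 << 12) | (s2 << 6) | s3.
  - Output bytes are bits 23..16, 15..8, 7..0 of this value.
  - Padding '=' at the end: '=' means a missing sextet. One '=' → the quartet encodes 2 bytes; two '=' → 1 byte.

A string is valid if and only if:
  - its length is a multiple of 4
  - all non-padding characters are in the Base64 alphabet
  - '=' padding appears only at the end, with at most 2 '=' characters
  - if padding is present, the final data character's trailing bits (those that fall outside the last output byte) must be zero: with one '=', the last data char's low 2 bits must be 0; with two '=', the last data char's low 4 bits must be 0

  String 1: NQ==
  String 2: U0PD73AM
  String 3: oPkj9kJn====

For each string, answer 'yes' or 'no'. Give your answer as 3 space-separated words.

Answer: yes yes no

Derivation:
String 1: 'NQ==' → valid
String 2: 'U0PD73AM' → valid
String 3: 'oPkj9kJn====' → invalid (4 pad chars (max 2))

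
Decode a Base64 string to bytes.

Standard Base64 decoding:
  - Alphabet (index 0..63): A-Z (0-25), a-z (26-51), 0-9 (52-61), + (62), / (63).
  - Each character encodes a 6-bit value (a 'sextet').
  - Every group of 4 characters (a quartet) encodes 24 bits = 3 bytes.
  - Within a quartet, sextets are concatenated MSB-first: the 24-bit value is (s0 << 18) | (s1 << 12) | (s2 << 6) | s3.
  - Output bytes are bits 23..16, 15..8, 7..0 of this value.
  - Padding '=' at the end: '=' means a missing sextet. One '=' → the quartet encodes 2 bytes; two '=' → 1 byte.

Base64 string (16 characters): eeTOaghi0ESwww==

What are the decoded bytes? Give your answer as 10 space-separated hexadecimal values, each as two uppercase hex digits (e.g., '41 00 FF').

Answer: 79 E4 CE 6A 08 62 D0 44 B0 C3

Derivation:
After char 0 ('e'=30): chars_in_quartet=1 acc=0x1E bytes_emitted=0
After char 1 ('e'=30): chars_in_quartet=2 acc=0x79E bytes_emitted=0
After char 2 ('T'=19): chars_in_quartet=3 acc=0x1E793 bytes_emitted=0
After char 3 ('O'=14): chars_in_quartet=4 acc=0x79E4CE -> emit 79 E4 CE, reset; bytes_emitted=3
After char 4 ('a'=26): chars_in_quartet=1 acc=0x1A bytes_emitted=3
After char 5 ('g'=32): chars_in_quartet=2 acc=0x6A0 bytes_emitted=3
After char 6 ('h'=33): chars_in_quartet=3 acc=0x1A821 bytes_emitted=3
After char 7 ('i'=34): chars_in_quartet=4 acc=0x6A0862 -> emit 6A 08 62, reset; bytes_emitted=6
After char 8 ('0'=52): chars_in_quartet=1 acc=0x34 bytes_emitted=6
After char 9 ('E'=4): chars_in_quartet=2 acc=0xD04 bytes_emitted=6
After char 10 ('S'=18): chars_in_quartet=3 acc=0x34112 bytes_emitted=6
After char 11 ('w'=48): chars_in_quartet=4 acc=0xD044B0 -> emit D0 44 B0, reset; bytes_emitted=9
After char 12 ('w'=48): chars_in_quartet=1 acc=0x30 bytes_emitted=9
After char 13 ('w'=48): chars_in_quartet=2 acc=0xC30 bytes_emitted=9
Padding '==': partial quartet acc=0xC30 -> emit C3; bytes_emitted=10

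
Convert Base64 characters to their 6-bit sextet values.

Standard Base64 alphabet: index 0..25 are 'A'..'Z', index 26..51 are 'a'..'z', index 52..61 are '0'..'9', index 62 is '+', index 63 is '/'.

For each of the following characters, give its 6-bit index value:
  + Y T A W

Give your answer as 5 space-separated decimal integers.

Answer: 62 24 19 0 22

Derivation:
'+': index 62
'Y': A..Z range, ord('Y') − ord('A') = 24
'T': A..Z range, ord('T') − ord('A') = 19
'A': A..Z range, ord('A') − ord('A') = 0
'W': A..Z range, ord('W') − ord('A') = 22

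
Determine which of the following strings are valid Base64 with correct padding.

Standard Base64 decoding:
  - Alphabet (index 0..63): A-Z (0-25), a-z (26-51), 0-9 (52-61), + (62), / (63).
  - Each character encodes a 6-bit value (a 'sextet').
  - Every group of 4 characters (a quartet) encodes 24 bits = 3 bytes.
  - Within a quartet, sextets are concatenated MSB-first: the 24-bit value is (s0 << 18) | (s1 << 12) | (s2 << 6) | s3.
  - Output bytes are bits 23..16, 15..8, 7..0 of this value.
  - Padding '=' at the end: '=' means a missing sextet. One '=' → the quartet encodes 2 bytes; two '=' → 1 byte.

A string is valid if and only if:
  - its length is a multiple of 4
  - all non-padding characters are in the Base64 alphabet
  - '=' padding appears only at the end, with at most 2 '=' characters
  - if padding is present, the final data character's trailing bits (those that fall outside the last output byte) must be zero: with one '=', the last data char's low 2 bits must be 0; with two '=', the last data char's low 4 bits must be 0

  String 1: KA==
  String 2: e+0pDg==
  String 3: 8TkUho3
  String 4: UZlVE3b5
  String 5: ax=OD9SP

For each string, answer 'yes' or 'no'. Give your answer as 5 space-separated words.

String 1: 'KA==' → valid
String 2: 'e+0pDg==' → valid
String 3: '8TkUho3' → invalid (len=7 not mult of 4)
String 4: 'UZlVE3b5' → valid
String 5: 'ax=OD9SP' → invalid (bad char(s): ['=']; '=' in middle)

Answer: yes yes no yes no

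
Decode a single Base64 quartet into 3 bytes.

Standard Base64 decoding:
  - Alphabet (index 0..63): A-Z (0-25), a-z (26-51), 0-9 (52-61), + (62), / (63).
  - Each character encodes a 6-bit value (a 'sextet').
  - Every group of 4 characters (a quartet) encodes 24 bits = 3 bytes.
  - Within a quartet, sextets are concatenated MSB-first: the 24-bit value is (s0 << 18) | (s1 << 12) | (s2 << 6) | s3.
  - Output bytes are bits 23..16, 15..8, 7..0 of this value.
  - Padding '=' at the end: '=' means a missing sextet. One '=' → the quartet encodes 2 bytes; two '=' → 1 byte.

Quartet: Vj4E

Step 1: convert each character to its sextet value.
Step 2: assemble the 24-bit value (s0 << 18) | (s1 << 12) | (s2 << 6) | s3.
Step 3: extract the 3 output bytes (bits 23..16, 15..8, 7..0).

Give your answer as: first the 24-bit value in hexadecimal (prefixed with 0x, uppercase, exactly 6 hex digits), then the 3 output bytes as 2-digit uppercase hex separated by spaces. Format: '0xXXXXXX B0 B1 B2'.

Answer: 0x563E04 56 3E 04

Derivation:
Sextets: V=21, j=35, 4=56, E=4
24-bit: (21<<18) | (35<<12) | (56<<6) | 4
      = 0x540000 | 0x023000 | 0x000E00 | 0x000004
      = 0x563E04
Bytes: (v>>16)&0xFF=56, (v>>8)&0xFF=3E, v&0xFF=04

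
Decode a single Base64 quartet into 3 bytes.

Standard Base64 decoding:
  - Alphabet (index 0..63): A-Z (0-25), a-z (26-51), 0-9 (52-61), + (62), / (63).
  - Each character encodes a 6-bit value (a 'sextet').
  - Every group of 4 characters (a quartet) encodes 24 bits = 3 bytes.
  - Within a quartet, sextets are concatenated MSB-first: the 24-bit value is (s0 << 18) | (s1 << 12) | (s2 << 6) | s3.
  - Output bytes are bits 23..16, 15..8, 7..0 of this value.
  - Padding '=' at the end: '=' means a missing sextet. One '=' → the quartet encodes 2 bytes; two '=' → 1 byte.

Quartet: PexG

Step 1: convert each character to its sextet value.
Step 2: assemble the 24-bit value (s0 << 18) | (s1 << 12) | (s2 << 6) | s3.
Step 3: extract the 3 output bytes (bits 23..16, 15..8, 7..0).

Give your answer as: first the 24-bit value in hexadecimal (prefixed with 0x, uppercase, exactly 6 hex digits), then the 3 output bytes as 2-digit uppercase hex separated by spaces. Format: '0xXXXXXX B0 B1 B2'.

Sextets: P=15, e=30, x=49, G=6
24-bit: (15<<18) | (30<<12) | (49<<6) | 6
      = 0x3C0000 | 0x01E000 | 0x000C40 | 0x000006
      = 0x3DEC46
Bytes: (v>>16)&0xFF=3D, (v>>8)&0xFF=EC, v&0xFF=46

Answer: 0x3DEC46 3D EC 46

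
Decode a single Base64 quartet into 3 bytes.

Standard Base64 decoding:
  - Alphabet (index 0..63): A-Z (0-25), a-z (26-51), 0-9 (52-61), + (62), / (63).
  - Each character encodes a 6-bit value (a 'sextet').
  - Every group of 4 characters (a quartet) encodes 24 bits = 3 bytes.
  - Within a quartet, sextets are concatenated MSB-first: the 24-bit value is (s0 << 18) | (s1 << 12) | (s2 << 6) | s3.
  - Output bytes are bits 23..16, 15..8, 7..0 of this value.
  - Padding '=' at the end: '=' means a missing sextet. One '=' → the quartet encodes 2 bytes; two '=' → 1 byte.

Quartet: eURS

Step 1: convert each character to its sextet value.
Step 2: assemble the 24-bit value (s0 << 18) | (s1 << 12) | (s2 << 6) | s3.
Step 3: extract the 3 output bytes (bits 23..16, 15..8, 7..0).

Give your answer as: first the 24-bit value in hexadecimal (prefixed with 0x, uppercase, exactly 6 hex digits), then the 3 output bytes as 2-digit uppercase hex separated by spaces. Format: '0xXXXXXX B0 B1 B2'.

Answer: 0x794452 79 44 52

Derivation:
Sextets: e=30, U=20, R=17, S=18
24-bit: (30<<18) | (20<<12) | (17<<6) | 18
      = 0x780000 | 0x014000 | 0x000440 | 0x000012
      = 0x794452
Bytes: (v>>16)&0xFF=79, (v>>8)&0xFF=44, v&0xFF=52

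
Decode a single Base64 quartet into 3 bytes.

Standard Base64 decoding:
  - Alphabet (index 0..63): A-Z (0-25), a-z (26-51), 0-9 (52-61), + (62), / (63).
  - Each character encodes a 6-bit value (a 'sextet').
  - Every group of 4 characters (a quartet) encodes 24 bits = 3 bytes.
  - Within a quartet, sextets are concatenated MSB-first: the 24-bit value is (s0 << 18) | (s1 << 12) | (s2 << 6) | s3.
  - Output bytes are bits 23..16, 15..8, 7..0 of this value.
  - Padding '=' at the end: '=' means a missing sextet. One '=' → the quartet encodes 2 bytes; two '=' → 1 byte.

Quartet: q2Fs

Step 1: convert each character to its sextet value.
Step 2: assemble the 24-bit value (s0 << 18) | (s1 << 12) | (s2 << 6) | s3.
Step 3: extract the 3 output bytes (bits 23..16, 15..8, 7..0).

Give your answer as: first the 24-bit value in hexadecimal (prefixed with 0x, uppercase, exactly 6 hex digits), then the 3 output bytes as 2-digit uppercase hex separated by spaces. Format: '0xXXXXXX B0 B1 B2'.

Answer: 0xAB616C AB 61 6C

Derivation:
Sextets: q=42, 2=54, F=5, s=44
24-bit: (42<<18) | (54<<12) | (5<<6) | 44
      = 0xA80000 | 0x036000 | 0x000140 | 0x00002C
      = 0xAB616C
Bytes: (v>>16)&0xFF=AB, (v>>8)&0xFF=61, v&0xFF=6C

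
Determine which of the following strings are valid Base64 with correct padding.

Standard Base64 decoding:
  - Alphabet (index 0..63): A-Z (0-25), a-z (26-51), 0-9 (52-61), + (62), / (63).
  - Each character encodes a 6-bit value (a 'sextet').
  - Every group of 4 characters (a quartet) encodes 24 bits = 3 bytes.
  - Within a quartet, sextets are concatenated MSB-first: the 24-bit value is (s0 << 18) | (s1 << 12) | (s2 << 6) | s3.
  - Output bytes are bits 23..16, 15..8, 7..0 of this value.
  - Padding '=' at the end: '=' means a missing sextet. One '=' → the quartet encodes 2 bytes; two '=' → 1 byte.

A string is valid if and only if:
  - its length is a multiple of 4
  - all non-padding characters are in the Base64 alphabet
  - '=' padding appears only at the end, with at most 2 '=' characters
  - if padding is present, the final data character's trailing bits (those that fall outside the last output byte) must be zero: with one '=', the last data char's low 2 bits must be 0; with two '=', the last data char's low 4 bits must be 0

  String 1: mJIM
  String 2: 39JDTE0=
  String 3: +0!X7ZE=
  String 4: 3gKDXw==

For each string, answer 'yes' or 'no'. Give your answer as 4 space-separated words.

String 1: 'mJIM' → valid
String 2: '39JDTE0=' → valid
String 3: '+0!X7ZE=' → invalid (bad char(s): ['!'])
String 4: '3gKDXw==' → valid

Answer: yes yes no yes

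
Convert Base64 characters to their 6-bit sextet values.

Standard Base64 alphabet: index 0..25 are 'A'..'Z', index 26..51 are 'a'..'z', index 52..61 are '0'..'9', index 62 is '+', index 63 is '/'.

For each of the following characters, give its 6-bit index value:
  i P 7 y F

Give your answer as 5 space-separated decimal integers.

Answer: 34 15 59 50 5

Derivation:
'i': a..z range, 26 + ord('i') − ord('a') = 34
'P': A..Z range, ord('P') − ord('A') = 15
'7': 0..9 range, 52 + ord('7') − ord('0') = 59
'y': a..z range, 26 + ord('y') − ord('a') = 50
'F': A..Z range, ord('F') − ord('A') = 5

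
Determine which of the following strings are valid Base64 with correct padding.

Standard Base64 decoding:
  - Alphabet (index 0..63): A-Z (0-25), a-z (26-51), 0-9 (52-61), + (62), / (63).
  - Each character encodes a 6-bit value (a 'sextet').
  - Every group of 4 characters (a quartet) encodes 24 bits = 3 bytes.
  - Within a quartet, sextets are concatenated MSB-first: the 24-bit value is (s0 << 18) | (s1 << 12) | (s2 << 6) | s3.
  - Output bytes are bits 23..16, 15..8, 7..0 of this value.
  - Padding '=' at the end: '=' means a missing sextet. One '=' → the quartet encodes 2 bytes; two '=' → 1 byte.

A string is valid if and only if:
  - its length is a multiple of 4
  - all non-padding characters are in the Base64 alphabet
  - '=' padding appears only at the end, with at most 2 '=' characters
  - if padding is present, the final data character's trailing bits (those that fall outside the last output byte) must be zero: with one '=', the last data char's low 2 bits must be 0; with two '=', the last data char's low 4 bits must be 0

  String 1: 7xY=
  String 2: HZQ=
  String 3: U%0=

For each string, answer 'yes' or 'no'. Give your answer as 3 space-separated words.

String 1: '7xY=' → valid
String 2: 'HZQ=' → valid
String 3: 'U%0=' → invalid (bad char(s): ['%'])

Answer: yes yes no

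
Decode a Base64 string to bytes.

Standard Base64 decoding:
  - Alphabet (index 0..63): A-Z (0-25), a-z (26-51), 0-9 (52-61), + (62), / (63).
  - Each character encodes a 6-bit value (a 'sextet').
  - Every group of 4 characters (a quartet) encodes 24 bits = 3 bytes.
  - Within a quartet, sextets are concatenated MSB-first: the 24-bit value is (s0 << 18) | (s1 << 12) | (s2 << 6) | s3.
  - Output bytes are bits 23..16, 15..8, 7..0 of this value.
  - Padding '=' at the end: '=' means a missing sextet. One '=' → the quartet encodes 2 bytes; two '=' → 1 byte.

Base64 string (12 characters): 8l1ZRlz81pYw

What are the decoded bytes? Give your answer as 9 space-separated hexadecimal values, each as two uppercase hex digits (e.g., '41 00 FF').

After char 0 ('8'=60): chars_in_quartet=1 acc=0x3C bytes_emitted=0
After char 1 ('l'=37): chars_in_quartet=2 acc=0xF25 bytes_emitted=0
After char 2 ('1'=53): chars_in_quartet=3 acc=0x3C975 bytes_emitted=0
After char 3 ('Z'=25): chars_in_quartet=4 acc=0xF25D59 -> emit F2 5D 59, reset; bytes_emitted=3
After char 4 ('R'=17): chars_in_quartet=1 acc=0x11 bytes_emitted=3
After char 5 ('l'=37): chars_in_quartet=2 acc=0x465 bytes_emitted=3
After char 6 ('z'=51): chars_in_quartet=3 acc=0x11973 bytes_emitted=3
After char 7 ('8'=60): chars_in_quartet=4 acc=0x465CFC -> emit 46 5C FC, reset; bytes_emitted=6
After char 8 ('1'=53): chars_in_quartet=1 acc=0x35 bytes_emitted=6
After char 9 ('p'=41): chars_in_quartet=2 acc=0xD69 bytes_emitted=6
After char 10 ('Y'=24): chars_in_quartet=3 acc=0x35A58 bytes_emitted=6
After char 11 ('w'=48): chars_in_quartet=4 acc=0xD69630 -> emit D6 96 30, reset; bytes_emitted=9

Answer: F2 5D 59 46 5C FC D6 96 30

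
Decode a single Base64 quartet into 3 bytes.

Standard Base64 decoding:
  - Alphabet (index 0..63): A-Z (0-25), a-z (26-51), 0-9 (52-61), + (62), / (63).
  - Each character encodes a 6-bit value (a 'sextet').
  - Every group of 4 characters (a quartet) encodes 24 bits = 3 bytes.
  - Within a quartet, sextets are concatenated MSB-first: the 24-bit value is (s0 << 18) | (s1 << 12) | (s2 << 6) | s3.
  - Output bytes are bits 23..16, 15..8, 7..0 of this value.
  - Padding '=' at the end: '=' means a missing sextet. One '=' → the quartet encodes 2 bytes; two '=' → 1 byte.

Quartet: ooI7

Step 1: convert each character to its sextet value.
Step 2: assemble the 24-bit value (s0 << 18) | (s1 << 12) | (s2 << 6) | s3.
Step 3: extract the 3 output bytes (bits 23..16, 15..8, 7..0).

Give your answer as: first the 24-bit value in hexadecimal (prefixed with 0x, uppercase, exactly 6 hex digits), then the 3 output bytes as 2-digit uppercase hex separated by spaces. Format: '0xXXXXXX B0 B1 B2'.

Sextets: o=40, o=40, I=8, 7=59
24-bit: (40<<18) | (40<<12) | (8<<6) | 59
      = 0xA00000 | 0x028000 | 0x000200 | 0x00003B
      = 0xA2823B
Bytes: (v>>16)&0xFF=A2, (v>>8)&0xFF=82, v&0xFF=3B

Answer: 0xA2823B A2 82 3B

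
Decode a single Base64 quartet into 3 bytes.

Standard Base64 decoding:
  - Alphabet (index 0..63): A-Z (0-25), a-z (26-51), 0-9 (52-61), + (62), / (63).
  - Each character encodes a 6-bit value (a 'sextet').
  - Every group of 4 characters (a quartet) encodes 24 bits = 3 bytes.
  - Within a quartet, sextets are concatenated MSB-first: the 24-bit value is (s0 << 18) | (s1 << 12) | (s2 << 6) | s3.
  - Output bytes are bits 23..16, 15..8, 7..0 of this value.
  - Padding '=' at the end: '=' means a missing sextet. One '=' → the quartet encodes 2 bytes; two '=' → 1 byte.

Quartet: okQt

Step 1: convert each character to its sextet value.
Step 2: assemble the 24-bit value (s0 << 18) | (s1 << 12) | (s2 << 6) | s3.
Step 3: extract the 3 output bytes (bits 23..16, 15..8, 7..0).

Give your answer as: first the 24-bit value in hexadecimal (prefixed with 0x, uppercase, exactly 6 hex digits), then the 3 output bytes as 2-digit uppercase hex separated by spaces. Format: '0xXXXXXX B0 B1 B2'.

Sextets: o=40, k=36, Q=16, t=45
24-bit: (40<<18) | (36<<12) | (16<<6) | 45
      = 0xA00000 | 0x024000 | 0x000400 | 0x00002D
      = 0xA2442D
Bytes: (v>>16)&0xFF=A2, (v>>8)&0xFF=44, v&0xFF=2D

Answer: 0xA2442D A2 44 2D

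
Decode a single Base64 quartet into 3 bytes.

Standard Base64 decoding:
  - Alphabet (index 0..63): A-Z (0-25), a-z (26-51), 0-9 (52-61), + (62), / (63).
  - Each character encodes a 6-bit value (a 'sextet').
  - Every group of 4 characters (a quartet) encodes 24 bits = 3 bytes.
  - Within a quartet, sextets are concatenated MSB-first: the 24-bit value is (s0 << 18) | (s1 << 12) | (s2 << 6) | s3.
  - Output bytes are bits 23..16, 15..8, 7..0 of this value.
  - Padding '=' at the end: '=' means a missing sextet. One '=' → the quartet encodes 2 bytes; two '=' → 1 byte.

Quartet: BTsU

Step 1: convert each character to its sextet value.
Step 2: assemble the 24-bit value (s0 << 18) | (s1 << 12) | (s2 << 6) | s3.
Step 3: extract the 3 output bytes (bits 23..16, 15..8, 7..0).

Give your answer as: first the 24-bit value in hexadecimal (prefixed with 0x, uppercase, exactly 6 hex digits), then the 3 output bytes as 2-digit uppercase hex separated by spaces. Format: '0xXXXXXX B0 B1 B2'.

Answer: 0x053B14 05 3B 14

Derivation:
Sextets: B=1, T=19, s=44, U=20
24-bit: (1<<18) | (19<<12) | (44<<6) | 20
      = 0x040000 | 0x013000 | 0x000B00 | 0x000014
      = 0x053B14
Bytes: (v>>16)&0xFF=05, (v>>8)&0xFF=3B, v&0xFF=14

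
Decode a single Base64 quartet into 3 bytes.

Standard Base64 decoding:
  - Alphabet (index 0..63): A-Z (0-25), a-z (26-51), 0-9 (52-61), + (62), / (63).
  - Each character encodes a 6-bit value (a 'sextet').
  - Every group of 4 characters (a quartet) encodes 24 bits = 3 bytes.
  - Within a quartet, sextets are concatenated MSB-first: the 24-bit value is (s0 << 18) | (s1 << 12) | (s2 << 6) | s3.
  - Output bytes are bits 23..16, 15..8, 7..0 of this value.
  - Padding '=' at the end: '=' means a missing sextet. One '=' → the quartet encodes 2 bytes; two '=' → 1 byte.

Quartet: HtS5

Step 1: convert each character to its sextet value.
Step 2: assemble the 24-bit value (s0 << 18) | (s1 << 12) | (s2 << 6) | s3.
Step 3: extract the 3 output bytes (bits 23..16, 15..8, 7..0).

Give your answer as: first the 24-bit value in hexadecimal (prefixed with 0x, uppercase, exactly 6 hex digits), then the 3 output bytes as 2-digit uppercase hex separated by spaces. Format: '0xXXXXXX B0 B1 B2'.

Answer: 0x1ED4B9 1E D4 B9

Derivation:
Sextets: H=7, t=45, S=18, 5=57
24-bit: (7<<18) | (45<<12) | (18<<6) | 57
      = 0x1C0000 | 0x02D000 | 0x000480 | 0x000039
      = 0x1ED4B9
Bytes: (v>>16)&0xFF=1E, (v>>8)&0xFF=D4, v&0xFF=B9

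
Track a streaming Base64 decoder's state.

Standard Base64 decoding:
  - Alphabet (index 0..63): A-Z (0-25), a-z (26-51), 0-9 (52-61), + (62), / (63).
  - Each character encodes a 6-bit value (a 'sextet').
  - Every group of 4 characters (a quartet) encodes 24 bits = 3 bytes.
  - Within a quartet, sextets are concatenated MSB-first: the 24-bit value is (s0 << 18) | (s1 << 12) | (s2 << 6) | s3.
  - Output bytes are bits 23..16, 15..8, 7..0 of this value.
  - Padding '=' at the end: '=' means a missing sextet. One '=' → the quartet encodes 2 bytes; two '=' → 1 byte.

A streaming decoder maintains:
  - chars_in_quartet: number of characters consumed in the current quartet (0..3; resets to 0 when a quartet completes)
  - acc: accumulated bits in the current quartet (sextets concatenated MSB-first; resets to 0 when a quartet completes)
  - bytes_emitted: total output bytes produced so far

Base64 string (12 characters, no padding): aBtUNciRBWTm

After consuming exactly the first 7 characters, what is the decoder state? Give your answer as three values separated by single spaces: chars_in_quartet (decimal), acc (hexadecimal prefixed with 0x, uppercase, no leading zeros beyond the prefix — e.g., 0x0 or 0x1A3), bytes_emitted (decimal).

After char 0 ('a'=26): chars_in_quartet=1 acc=0x1A bytes_emitted=0
After char 1 ('B'=1): chars_in_quartet=2 acc=0x681 bytes_emitted=0
After char 2 ('t'=45): chars_in_quartet=3 acc=0x1A06D bytes_emitted=0
After char 3 ('U'=20): chars_in_quartet=4 acc=0x681B54 -> emit 68 1B 54, reset; bytes_emitted=3
After char 4 ('N'=13): chars_in_quartet=1 acc=0xD bytes_emitted=3
After char 5 ('c'=28): chars_in_quartet=2 acc=0x35C bytes_emitted=3
After char 6 ('i'=34): chars_in_quartet=3 acc=0xD722 bytes_emitted=3

Answer: 3 0xD722 3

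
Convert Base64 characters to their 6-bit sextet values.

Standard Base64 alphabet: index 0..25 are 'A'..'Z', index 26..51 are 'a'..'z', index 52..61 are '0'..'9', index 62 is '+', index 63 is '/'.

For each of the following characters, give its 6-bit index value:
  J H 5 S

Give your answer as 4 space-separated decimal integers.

'J': A..Z range, ord('J') − ord('A') = 9
'H': A..Z range, ord('H') − ord('A') = 7
'5': 0..9 range, 52 + ord('5') − ord('0') = 57
'S': A..Z range, ord('S') − ord('A') = 18

Answer: 9 7 57 18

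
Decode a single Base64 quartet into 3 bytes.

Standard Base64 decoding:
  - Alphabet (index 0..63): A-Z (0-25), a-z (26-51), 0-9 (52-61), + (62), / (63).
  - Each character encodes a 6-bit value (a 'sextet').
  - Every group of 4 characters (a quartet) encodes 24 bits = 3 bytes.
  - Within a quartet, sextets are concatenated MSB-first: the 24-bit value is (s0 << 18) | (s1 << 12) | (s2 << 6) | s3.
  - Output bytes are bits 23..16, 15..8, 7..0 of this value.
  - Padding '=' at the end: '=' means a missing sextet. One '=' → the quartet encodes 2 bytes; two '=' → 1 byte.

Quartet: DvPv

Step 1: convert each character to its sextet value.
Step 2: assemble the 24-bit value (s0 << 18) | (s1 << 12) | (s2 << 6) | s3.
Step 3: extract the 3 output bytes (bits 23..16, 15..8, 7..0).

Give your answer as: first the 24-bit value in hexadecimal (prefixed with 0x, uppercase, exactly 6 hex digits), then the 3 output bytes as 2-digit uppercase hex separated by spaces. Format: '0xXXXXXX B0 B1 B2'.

Sextets: D=3, v=47, P=15, v=47
24-bit: (3<<18) | (47<<12) | (15<<6) | 47
      = 0x0C0000 | 0x02F000 | 0x0003C0 | 0x00002F
      = 0x0EF3EF
Bytes: (v>>16)&0xFF=0E, (v>>8)&0xFF=F3, v&0xFF=EF

Answer: 0x0EF3EF 0E F3 EF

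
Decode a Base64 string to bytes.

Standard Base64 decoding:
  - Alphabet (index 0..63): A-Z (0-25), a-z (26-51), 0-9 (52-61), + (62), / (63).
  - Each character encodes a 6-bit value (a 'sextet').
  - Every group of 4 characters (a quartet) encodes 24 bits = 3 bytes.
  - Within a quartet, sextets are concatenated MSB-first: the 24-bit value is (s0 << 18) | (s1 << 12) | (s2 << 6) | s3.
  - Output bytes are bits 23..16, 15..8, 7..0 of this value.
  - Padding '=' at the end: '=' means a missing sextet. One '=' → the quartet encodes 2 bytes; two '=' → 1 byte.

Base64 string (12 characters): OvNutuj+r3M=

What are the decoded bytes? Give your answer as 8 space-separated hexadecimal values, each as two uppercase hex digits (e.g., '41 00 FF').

After char 0 ('O'=14): chars_in_quartet=1 acc=0xE bytes_emitted=0
After char 1 ('v'=47): chars_in_quartet=2 acc=0x3AF bytes_emitted=0
After char 2 ('N'=13): chars_in_quartet=3 acc=0xEBCD bytes_emitted=0
After char 3 ('u'=46): chars_in_quartet=4 acc=0x3AF36E -> emit 3A F3 6E, reset; bytes_emitted=3
After char 4 ('t'=45): chars_in_quartet=1 acc=0x2D bytes_emitted=3
After char 5 ('u'=46): chars_in_quartet=2 acc=0xB6E bytes_emitted=3
After char 6 ('j'=35): chars_in_quartet=3 acc=0x2DBA3 bytes_emitted=3
After char 7 ('+'=62): chars_in_quartet=4 acc=0xB6E8FE -> emit B6 E8 FE, reset; bytes_emitted=6
After char 8 ('r'=43): chars_in_quartet=1 acc=0x2B bytes_emitted=6
After char 9 ('3'=55): chars_in_quartet=2 acc=0xAF7 bytes_emitted=6
After char 10 ('M'=12): chars_in_quartet=3 acc=0x2BDCC bytes_emitted=6
Padding '=': partial quartet acc=0x2BDCC -> emit AF 73; bytes_emitted=8

Answer: 3A F3 6E B6 E8 FE AF 73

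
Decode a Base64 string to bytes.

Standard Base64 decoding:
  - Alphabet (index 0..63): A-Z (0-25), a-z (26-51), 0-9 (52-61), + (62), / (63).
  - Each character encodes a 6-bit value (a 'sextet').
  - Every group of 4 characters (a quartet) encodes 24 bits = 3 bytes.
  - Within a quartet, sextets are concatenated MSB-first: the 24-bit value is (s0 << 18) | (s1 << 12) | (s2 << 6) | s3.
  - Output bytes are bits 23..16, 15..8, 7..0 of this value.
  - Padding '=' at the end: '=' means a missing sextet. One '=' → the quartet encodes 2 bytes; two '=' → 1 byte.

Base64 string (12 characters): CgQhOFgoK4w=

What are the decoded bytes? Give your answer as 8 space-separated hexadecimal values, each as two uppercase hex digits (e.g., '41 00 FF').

After char 0 ('C'=2): chars_in_quartet=1 acc=0x2 bytes_emitted=0
After char 1 ('g'=32): chars_in_quartet=2 acc=0xA0 bytes_emitted=0
After char 2 ('Q'=16): chars_in_quartet=3 acc=0x2810 bytes_emitted=0
After char 3 ('h'=33): chars_in_quartet=4 acc=0xA0421 -> emit 0A 04 21, reset; bytes_emitted=3
After char 4 ('O'=14): chars_in_quartet=1 acc=0xE bytes_emitted=3
After char 5 ('F'=5): chars_in_quartet=2 acc=0x385 bytes_emitted=3
After char 6 ('g'=32): chars_in_quartet=3 acc=0xE160 bytes_emitted=3
After char 7 ('o'=40): chars_in_quartet=4 acc=0x385828 -> emit 38 58 28, reset; bytes_emitted=6
After char 8 ('K'=10): chars_in_quartet=1 acc=0xA bytes_emitted=6
After char 9 ('4'=56): chars_in_quartet=2 acc=0x2B8 bytes_emitted=6
After char 10 ('w'=48): chars_in_quartet=3 acc=0xAE30 bytes_emitted=6
Padding '=': partial quartet acc=0xAE30 -> emit 2B 8C; bytes_emitted=8

Answer: 0A 04 21 38 58 28 2B 8C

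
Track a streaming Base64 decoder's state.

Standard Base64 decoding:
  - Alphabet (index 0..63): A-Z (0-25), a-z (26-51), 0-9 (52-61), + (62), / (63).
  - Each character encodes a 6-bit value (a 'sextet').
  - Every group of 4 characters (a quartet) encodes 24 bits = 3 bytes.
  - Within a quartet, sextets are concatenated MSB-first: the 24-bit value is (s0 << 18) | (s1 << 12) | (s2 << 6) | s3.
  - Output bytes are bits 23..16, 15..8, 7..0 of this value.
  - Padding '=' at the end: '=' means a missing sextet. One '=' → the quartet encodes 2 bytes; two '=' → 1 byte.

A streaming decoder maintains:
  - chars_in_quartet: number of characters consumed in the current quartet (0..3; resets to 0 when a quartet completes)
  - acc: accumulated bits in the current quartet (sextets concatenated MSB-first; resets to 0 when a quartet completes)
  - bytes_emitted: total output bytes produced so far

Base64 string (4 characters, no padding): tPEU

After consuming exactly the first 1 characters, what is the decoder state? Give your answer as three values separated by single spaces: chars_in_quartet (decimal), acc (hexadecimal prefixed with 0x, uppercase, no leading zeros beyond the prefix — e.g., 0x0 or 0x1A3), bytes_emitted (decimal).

After char 0 ('t'=45): chars_in_quartet=1 acc=0x2D bytes_emitted=0

Answer: 1 0x2D 0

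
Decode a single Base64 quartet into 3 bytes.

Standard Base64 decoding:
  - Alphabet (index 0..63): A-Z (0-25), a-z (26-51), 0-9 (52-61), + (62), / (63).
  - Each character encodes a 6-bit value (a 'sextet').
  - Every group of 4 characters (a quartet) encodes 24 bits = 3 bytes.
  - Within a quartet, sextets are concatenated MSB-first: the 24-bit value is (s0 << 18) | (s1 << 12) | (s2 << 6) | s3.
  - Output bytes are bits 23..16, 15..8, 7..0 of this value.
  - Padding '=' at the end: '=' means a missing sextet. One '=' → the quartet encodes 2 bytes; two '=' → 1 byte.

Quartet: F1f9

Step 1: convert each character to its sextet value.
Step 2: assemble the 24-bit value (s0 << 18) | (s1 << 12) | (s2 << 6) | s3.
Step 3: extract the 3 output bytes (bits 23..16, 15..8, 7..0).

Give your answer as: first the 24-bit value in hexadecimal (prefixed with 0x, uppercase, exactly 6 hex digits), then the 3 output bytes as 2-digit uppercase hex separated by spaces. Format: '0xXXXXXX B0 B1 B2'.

Sextets: F=5, 1=53, f=31, 9=61
24-bit: (5<<18) | (53<<12) | (31<<6) | 61
      = 0x140000 | 0x035000 | 0x0007C0 | 0x00003D
      = 0x1757FD
Bytes: (v>>16)&0xFF=17, (v>>8)&0xFF=57, v&0xFF=FD

Answer: 0x1757FD 17 57 FD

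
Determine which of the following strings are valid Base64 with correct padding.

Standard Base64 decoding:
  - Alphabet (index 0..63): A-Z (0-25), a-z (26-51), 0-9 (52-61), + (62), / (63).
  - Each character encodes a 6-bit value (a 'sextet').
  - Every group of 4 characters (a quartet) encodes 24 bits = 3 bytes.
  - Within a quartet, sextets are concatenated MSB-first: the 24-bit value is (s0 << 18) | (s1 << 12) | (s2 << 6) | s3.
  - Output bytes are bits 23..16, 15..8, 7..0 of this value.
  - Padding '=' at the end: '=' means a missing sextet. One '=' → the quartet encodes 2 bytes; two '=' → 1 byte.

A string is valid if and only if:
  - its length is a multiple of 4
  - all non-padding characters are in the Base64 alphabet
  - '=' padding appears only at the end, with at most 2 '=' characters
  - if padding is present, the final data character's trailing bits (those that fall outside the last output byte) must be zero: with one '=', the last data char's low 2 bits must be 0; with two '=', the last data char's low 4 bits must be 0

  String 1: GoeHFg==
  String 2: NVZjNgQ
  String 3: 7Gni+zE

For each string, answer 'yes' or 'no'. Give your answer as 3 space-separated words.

Answer: yes no no

Derivation:
String 1: 'GoeHFg==' → valid
String 2: 'NVZjNgQ' → invalid (len=7 not mult of 4)
String 3: '7Gni+zE' → invalid (len=7 not mult of 4)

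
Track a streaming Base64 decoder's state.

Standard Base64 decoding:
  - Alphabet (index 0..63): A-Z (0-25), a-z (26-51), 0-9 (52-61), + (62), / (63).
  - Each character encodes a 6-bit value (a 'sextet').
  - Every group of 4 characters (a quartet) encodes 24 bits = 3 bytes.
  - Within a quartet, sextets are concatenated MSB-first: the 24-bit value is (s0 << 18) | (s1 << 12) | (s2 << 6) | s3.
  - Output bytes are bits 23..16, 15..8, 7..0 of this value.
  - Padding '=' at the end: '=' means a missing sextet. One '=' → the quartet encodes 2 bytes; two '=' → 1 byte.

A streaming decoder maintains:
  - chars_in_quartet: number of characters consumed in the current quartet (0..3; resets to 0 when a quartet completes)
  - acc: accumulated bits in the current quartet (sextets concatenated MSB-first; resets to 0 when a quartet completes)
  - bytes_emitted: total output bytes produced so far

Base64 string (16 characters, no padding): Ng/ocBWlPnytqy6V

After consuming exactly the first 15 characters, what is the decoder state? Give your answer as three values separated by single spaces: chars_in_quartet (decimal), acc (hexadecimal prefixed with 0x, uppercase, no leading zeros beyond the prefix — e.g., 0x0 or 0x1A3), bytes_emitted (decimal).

Answer: 3 0x2ACBA 9

Derivation:
After char 0 ('N'=13): chars_in_quartet=1 acc=0xD bytes_emitted=0
After char 1 ('g'=32): chars_in_quartet=2 acc=0x360 bytes_emitted=0
After char 2 ('/'=63): chars_in_quartet=3 acc=0xD83F bytes_emitted=0
After char 3 ('o'=40): chars_in_quartet=4 acc=0x360FE8 -> emit 36 0F E8, reset; bytes_emitted=3
After char 4 ('c'=28): chars_in_quartet=1 acc=0x1C bytes_emitted=3
After char 5 ('B'=1): chars_in_quartet=2 acc=0x701 bytes_emitted=3
After char 6 ('W'=22): chars_in_quartet=3 acc=0x1C056 bytes_emitted=3
After char 7 ('l'=37): chars_in_quartet=4 acc=0x7015A5 -> emit 70 15 A5, reset; bytes_emitted=6
After char 8 ('P'=15): chars_in_quartet=1 acc=0xF bytes_emitted=6
After char 9 ('n'=39): chars_in_quartet=2 acc=0x3E7 bytes_emitted=6
After char 10 ('y'=50): chars_in_quartet=3 acc=0xF9F2 bytes_emitted=6
After char 11 ('t'=45): chars_in_quartet=4 acc=0x3E7CAD -> emit 3E 7C AD, reset; bytes_emitted=9
After char 12 ('q'=42): chars_in_quartet=1 acc=0x2A bytes_emitted=9
After char 13 ('y'=50): chars_in_quartet=2 acc=0xAB2 bytes_emitted=9
After char 14 ('6'=58): chars_in_quartet=3 acc=0x2ACBA bytes_emitted=9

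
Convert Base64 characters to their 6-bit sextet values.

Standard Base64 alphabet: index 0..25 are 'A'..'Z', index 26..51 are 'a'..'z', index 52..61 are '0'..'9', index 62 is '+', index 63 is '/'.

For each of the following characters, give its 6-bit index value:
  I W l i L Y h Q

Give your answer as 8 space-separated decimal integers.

Answer: 8 22 37 34 11 24 33 16

Derivation:
'I': A..Z range, ord('I') − ord('A') = 8
'W': A..Z range, ord('W') − ord('A') = 22
'l': a..z range, 26 + ord('l') − ord('a') = 37
'i': a..z range, 26 + ord('i') − ord('a') = 34
'L': A..Z range, ord('L') − ord('A') = 11
'Y': A..Z range, ord('Y') − ord('A') = 24
'h': a..z range, 26 + ord('h') − ord('a') = 33
'Q': A..Z range, ord('Q') − ord('A') = 16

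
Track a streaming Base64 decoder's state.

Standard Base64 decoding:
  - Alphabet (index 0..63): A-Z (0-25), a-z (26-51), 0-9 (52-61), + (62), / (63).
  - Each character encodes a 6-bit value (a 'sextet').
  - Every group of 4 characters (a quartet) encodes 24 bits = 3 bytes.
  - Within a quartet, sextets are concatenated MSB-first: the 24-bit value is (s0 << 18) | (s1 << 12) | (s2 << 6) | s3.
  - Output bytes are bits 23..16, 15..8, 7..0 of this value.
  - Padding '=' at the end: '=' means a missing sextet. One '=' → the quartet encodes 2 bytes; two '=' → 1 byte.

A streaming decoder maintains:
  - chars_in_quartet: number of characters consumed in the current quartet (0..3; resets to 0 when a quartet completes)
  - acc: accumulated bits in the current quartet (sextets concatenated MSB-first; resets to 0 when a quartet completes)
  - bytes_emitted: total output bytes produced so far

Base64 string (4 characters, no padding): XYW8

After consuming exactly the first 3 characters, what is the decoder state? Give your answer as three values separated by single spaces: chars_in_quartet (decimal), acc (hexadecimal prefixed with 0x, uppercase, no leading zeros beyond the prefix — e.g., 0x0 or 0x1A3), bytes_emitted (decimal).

Answer: 3 0x17616 0

Derivation:
After char 0 ('X'=23): chars_in_quartet=1 acc=0x17 bytes_emitted=0
After char 1 ('Y'=24): chars_in_quartet=2 acc=0x5D8 bytes_emitted=0
After char 2 ('W'=22): chars_in_quartet=3 acc=0x17616 bytes_emitted=0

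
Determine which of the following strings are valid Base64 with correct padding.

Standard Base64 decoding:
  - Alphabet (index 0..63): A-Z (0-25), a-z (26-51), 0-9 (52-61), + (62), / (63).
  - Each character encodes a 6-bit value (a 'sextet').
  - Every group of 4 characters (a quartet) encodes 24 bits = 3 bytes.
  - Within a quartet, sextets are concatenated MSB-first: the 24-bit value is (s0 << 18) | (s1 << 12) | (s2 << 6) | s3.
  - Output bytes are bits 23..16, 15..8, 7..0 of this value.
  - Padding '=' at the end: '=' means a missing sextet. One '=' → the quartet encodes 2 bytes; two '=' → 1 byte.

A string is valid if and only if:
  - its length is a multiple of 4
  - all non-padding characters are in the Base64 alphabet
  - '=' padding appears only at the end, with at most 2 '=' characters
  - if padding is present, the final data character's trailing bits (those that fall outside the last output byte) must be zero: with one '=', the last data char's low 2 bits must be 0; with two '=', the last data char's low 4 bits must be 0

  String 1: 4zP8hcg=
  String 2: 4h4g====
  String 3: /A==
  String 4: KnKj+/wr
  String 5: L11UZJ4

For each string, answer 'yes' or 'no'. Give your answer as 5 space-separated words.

Answer: yes no yes yes no

Derivation:
String 1: '4zP8hcg=' → valid
String 2: '4h4g====' → invalid (4 pad chars (max 2))
String 3: '/A==' → valid
String 4: 'KnKj+/wr' → valid
String 5: 'L11UZJ4' → invalid (len=7 not mult of 4)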